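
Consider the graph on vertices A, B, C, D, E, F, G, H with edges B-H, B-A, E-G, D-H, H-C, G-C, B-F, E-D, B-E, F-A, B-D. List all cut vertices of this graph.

Removing B increases the component count from 1 to 2, so B is a cut vertex.
By contrast removing C leaves 1 component; it is not a cut vertex. No other vertex is a cut vertex either.

B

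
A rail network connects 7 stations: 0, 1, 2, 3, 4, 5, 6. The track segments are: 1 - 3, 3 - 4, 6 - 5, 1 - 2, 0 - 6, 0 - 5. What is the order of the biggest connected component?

Starting from 0 we can reach 0, 5, 6. That is one component of size 3.
Starting from 1 we can reach 1, 2, 3, 4. That is one component of size 4.
The largest has 4 vertices.

4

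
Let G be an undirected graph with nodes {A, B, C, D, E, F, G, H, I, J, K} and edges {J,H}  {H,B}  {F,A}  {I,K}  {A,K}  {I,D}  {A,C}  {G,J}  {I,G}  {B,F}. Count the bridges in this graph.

The edges on the cycle I-G-J-H-B-F-A-K-I are not bridges since each lies on that cycle.
But removing C–A disconnects C from A; removing I–D disconnects I from D — these are bridges.
That makes 2 bridges.

2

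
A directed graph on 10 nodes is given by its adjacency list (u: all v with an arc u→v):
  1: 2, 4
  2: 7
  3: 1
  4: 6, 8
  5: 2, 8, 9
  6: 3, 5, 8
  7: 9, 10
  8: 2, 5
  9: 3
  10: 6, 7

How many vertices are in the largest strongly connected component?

10

{1, 2, 3, 4, 5, 6, 7, 8, 9, 10} are all mutually reachable — one SCC of size 10.
The largest has 10 vertices.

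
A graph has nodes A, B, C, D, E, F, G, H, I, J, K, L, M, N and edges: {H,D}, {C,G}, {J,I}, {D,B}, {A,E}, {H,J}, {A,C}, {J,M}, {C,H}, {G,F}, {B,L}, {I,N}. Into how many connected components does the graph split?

K is isolated — a component by itself.
Starting from A we can reach A, B, C, D, E, F, G, H, I, J, L, M, N. That is one component of size 13.
Total: 2 components.

2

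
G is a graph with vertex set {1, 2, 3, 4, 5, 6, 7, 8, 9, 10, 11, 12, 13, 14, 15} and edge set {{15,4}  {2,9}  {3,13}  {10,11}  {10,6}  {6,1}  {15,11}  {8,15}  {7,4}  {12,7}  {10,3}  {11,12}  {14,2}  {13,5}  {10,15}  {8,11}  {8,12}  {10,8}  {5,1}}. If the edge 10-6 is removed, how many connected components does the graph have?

2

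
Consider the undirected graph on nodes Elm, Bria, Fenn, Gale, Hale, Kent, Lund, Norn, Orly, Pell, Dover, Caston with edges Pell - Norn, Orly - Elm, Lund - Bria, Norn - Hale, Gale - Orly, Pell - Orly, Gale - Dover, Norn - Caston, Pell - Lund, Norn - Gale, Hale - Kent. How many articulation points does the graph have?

6

Removing Gale increases the component count from 2 to 3, so Gale is a cut vertex.
Removing Hale increases the component count from 2 to 3, so Hale is a cut vertex.
Removing Lund increases the component count from 2 to 3, so Lund is a cut vertex.
Likewise Norn, Orly, Pell are cut vertices.
By contrast removing Elm leaves 2 components; it is not a cut vertex. No other vertex is a cut vertex either.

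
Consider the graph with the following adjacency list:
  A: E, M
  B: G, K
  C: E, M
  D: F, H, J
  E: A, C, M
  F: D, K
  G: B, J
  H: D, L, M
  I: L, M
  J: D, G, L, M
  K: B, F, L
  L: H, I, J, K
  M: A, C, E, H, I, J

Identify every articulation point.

M

Removing M increases the component count from 1 to 2, so M is a cut vertex.
By contrast removing I leaves 1 component; it is not a cut vertex. No other vertex is a cut vertex either.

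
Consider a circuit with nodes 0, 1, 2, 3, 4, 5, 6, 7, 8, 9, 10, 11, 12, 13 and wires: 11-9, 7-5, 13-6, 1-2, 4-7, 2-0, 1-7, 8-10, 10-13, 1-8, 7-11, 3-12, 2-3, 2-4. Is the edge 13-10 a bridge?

Yes

Removing 13-10 leaves no path between 13 and 10: the component count goes from 1 to 2. So it is a bridge.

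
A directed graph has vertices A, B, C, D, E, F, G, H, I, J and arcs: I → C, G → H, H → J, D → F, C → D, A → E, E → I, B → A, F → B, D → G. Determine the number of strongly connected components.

4

{A, B, C, D, E, F, I} are all mutually reachable — one SCC of size 7.
{J} is an SCC by itself.
{G} is an SCC by itself.
{H} is an SCC by itself.
That gives 4 strongly connected components.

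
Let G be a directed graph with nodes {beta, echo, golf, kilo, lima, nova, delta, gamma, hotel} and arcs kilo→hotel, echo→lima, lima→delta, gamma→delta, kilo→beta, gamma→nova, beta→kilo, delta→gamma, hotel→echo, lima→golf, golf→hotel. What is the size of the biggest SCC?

{echo, golf, lima, hotel} are all mutually reachable — one SCC of size 4.
{delta, gamma} are all mutually reachable — one SCC of size 2.
{beta, kilo} are all mutually reachable — one SCC of size 2.
{nova} is an SCC by itself.
The largest has 4 vertices.

4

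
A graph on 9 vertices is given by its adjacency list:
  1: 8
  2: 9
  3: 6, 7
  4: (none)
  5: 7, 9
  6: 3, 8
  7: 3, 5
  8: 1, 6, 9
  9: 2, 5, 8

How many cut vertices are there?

2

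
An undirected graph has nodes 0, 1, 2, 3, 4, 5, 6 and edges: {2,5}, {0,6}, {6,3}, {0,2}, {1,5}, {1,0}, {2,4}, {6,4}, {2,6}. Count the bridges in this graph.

1

The edges on the cycle 2-6-4-2 are not bridges since each lies on that cycle.
But removing 3 - 6 disconnects 3 from 6 — this is a bridge.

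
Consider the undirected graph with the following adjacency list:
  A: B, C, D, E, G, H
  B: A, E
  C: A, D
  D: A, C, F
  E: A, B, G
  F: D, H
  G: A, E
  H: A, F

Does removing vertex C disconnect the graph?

No

Deleting C leaves 1 component (was 1) (its neighbors A, D remain connected to each other), so C is not a cut vertex.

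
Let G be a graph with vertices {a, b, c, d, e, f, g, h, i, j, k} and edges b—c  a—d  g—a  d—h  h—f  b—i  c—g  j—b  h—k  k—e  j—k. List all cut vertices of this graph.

Removing b increases the component count from 1 to 2, so b is a cut vertex.
Removing h increases the component count from 1 to 2, so h is a cut vertex.
Removing k increases the component count from 1 to 2, so k is a cut vertex.
By contrast removing e leaves 1 component; it is not a cut vertex. No other vertex is a cut vertex either.

b, h, k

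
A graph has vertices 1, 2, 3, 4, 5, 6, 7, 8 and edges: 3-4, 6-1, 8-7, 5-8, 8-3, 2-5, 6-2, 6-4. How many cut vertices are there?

2

Removing 6 increases the component count from 1 to 2, so 6 is a cut vertex.
Removing 8 increases the component count from 1 to 2, so 8 is a cut vertex.
By contrast removing 4 leaves 1 component; it is not a cut vertex. No other vertex is a cut vertex either.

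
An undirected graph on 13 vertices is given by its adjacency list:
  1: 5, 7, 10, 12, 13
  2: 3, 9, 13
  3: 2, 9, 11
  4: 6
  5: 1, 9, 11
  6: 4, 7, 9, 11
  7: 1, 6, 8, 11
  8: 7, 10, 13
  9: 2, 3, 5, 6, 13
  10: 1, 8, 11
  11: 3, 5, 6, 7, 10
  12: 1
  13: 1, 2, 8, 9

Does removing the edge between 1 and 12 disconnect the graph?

Removing 1-12 leaves no path between 1 and 12: the component count goes from 1 to 2. So it is a bridge.

Yes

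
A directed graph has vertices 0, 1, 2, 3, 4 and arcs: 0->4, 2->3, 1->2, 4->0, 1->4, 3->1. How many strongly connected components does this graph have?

{1, 2, 3} are all mutually reachable — one SCC of size 3.
{0, 4} are all mutually reachable — one SCC of size 2.
That gives 2 strongly connected components.

2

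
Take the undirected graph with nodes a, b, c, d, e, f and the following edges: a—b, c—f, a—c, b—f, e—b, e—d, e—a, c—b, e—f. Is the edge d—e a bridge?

Removing d—e leaves no path between d and e: the component count goes from 1 to 2. So it is a bridge.

Yes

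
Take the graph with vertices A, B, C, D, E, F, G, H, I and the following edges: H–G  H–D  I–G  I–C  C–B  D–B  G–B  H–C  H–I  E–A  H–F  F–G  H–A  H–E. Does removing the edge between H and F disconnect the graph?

After removing H–F, the path H-G-F still connects them, so the edge is not a bridge.

No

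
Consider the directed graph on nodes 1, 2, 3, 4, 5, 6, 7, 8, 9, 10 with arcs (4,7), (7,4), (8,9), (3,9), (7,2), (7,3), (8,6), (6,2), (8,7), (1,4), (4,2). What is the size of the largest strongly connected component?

{4, 7} are all mutually reachable — one SCC of size 2.
{3} is an SCC by itself.
{6} is an SCC by itself.
{8} is an SCC by itself.
{1} is an SCC by itself.
(and 4 more singleton SCCs)
The largest has 2 vertices.

2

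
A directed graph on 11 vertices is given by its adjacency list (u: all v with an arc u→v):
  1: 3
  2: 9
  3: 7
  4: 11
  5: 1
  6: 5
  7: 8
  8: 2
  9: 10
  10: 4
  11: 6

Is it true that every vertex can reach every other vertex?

Yes

From 9 we can reach every vertex (1, 2, 3, 4, 5, 6, 7, 8, 9, 10, 11), and every vertex can reach 9 (1, 2, 3, 4, 5, 6, 7, 8, 9, 10, 11). So the whole graph is one strongly connected component.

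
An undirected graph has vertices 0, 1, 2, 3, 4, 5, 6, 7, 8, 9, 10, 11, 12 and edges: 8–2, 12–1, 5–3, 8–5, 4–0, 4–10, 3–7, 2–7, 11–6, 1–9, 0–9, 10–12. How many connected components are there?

Starting from 6 we can reach 6, 11. That is one component of size 2.
Starting from 2 we can reach 2, 3, 5, 7, 8. That is one component of size 5.
Starting from 0 we can reach 0, 1, 4, 9, 10, 12. That is one component of size 6.
Total: 3 components.

3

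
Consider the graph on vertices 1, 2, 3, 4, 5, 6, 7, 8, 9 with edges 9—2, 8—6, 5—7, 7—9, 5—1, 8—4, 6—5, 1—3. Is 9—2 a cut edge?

Yes

Removing 9—2 leaves no path between 9 and 2: the component count goes from 1 to 2. So it is a bridge.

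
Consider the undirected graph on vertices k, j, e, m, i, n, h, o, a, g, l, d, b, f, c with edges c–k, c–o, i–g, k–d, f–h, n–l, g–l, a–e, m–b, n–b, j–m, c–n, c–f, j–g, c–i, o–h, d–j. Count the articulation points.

1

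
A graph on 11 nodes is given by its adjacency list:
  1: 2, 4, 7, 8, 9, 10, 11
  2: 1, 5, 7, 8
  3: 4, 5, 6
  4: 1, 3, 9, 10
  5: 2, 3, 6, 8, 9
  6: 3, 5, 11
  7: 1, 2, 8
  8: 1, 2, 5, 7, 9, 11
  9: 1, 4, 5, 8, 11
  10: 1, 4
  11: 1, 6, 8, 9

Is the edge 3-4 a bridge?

After removing 3-4, the path 3-5-9-4 still connects them, so the edge is not a bridge.

No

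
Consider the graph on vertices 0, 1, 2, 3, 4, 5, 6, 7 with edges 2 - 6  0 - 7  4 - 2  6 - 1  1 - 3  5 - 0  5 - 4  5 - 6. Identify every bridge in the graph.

0-5, 0-7, 1-3, 1-6

The edges on the cycle 5-4-2-6-5 are not bridges since each lies on that cycle.
But removing 6 - 1 disconnects 6 from 1; removing 0 - 7 disconnects 0 from 7; removing 1 - 3 disconnects 1 from 3; removing 5 - 0 disconnects 5 from 0 — these are bridges.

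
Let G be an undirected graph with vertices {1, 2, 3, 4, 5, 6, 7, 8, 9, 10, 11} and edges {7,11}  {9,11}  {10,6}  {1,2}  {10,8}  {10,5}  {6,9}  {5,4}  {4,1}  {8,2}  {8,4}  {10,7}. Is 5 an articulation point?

Deleting 5 leaves 2 components (was 2), so 5 is not a cut vertex.

No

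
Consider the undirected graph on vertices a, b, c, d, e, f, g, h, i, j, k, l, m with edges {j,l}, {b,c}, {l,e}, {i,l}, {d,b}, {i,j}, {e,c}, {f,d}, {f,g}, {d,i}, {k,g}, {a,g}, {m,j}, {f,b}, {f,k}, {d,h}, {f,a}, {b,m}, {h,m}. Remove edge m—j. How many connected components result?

m and j are still connected via m-b-d-i-j, so the component count stays at 1.

1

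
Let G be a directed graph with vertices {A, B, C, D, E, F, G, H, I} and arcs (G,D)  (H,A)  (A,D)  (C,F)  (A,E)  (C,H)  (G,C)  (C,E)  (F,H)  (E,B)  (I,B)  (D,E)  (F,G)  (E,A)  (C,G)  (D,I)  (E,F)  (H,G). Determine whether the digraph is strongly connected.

There is no directed path from B to F, so the graph is not strongly connected.

No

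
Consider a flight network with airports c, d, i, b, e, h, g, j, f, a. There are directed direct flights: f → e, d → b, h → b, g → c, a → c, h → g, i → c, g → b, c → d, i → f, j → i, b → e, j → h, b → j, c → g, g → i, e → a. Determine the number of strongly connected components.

1

{a, b, c, d, e, f, g, h, i, j} are all mutually reachable — one SCC of size 10.
That gives 1 strongly connected component.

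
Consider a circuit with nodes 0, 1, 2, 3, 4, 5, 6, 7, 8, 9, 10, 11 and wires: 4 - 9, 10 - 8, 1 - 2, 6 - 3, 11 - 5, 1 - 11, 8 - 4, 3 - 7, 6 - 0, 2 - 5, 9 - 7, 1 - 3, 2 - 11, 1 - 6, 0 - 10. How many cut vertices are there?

1

Removing 1 increases the component count from 1 to 2, so 1 is a cut vertex.
By contrast removing 11 leaves 1 component; it is not a cut vertex. No other vertex is a cut vertex either.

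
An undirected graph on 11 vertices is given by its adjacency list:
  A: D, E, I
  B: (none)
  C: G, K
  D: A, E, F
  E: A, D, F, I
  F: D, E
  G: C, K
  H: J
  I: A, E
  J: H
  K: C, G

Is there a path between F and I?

Yes

From F we can reach A, D, E, F, I, which includes I.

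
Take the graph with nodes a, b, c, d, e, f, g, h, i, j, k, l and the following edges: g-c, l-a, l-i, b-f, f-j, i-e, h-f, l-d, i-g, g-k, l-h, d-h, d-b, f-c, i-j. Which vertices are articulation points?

g, i, l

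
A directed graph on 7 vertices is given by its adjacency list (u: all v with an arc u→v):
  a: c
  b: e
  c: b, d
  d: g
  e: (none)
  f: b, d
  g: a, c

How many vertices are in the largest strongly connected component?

4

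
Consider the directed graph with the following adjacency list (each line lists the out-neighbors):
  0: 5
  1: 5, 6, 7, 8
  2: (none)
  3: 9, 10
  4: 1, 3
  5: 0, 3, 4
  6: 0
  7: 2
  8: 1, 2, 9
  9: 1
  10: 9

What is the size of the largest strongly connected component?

9

{0, 1, 3, 4, 5, 6, 8, 9, 10} are all mutually reachable — one SCC of size 9.
{2} is an SCC by itself.
{7} is an SCC by itself.
The largest has 9 vertices.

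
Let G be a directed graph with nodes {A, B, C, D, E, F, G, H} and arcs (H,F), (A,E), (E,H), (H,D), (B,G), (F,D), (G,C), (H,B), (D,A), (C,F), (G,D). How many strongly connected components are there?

1

{A, B, C, D, E, F, G, H} are all mutually reachable — one SCC of size 8.
That gives 1 strongly connected component.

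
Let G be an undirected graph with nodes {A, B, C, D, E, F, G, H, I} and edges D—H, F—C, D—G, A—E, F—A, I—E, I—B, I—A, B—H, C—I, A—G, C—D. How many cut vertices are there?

0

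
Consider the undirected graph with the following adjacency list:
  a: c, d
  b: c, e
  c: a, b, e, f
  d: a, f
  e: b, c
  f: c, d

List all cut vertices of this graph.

Removing c increases the component count from 1 to 2, so c is a cut vertex.
By contrast removing a leaves 1 component; it is not a cut vertex. No other vertex is a cut vertex either.

c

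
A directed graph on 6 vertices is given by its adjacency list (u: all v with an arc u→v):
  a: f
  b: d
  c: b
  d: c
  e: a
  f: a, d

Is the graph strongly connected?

There is no directed path from f to e, so the graph is not strongly connected.

No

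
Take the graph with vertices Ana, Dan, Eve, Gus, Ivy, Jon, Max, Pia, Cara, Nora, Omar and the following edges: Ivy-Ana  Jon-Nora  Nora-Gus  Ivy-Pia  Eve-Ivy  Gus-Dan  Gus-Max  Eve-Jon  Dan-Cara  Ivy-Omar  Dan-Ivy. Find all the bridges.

The edges on the cycle Eve-Jon-Nora-Gus-Dan-Ivy-Eve are not bridges since each lies on that cycle.
But removing Cara-Dan disconnects Cara from Dan; removing Max-Gus disconnects Max from Gus; removing Ivy-Pia disconnects Ivy from Pia; removing Ana-Ivy disconnects Ana from Ivy — these are bridges.
In total 5 edges are bridges.

Ana-Ivy, Cara-Dan, Gus-Max, Ivy-Omar, Ivy-Pia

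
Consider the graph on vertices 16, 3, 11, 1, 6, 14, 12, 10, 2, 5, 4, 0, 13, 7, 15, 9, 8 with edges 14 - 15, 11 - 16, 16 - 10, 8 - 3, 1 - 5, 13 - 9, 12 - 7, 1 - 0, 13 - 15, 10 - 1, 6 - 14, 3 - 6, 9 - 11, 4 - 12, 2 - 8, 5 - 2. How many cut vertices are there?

Removing 1 increases the component count from 2 to 3, so 1 is a cut vertex.
Removing 12 increases the component count from 2 to 3, so 12 is a cut vertex.
By contrast removing 9 leaves 2 components; it is not a cut vertex. No other vertex is a cut vertex either.

2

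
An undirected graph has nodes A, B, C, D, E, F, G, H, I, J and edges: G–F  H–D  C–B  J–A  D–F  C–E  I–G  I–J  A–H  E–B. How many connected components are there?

2

Starting from B we can reach B, C, E. That is one component of size 3.
Starting from A we can reach A, D, F, G, H, I, J. That is one component of size 7.
Total: 2 components.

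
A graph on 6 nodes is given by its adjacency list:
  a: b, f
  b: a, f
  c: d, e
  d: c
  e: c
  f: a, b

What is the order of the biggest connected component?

3

Starting from a we can reach a, b, f. That is one component of size 3.
Starting from c we can reach c, d, e. That is one component of size 3.
The largest has 3 vertices.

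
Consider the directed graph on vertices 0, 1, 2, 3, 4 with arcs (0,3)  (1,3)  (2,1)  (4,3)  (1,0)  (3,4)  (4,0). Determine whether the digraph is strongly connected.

No

There is no directed path from 3 to 1, so the graph is not strongly connected.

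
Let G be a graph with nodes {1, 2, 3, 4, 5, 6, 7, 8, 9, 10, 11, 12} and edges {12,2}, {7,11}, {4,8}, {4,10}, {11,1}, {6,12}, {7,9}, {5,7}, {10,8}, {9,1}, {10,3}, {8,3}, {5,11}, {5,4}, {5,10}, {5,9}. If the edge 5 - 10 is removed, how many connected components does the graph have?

2

5 and 10 are still connected via 5-4-10, so the component count stays at 2.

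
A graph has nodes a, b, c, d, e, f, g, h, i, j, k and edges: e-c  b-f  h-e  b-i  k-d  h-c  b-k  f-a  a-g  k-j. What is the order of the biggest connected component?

8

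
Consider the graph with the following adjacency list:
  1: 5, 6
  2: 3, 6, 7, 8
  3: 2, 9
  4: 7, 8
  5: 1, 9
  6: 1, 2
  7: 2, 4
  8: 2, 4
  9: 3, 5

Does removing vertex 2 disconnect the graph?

Deleting 2 raises the number of components from 1 to 2, so 2 is a cut vertex.

Yes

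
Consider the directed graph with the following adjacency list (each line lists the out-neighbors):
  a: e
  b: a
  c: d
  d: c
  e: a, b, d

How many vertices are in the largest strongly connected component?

3

{a, b, e} are all mutually reachable — one SCC of size 3.
{c, d} are all mutually reachable — one SCC of size 2.
The largest has 3 vertices.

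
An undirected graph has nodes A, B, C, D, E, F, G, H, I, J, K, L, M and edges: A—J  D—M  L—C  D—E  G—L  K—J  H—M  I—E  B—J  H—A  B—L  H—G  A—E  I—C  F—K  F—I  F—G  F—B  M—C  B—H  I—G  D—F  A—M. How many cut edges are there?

The edges on the cycle F-B-H-A-J-K-F are not bridges since each lies on that cycle.
Every edge lies on some cycle, so there are no bridges.

0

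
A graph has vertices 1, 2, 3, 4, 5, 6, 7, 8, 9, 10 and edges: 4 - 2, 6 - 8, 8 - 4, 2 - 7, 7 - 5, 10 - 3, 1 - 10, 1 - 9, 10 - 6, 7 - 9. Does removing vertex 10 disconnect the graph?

Yes

Deleting 10 raises the number of components from 1 to 2, so 10 is a cut vertex.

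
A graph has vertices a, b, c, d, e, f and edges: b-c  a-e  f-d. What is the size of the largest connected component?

2

Starting from a we can reach a, e. That is one component of size 2.
Starting from b we can reach b, c. That is one component of size 2.
Starting from d we can reach d, f. That is one component of size 2.
The largest has 2 vertices.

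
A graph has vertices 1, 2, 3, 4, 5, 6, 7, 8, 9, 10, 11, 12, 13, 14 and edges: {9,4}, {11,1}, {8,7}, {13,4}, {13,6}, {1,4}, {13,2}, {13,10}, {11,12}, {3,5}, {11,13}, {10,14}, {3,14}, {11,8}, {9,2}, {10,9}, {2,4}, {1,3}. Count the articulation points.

4

Removing 3 increases the component count from 1 to 2, so 3 is a cut vertex.
Removing 8 increases the component count from 1 to 2, so 8 is a cut vertex.
Removing 11 increases the component count from 1 to 3, so 11 is a cut vertex.
Likewise 13 is a cut vertex.
By contrast removing 4 leaves 1 component; it is not a cut vertex. No other vertex is a cut vertex either.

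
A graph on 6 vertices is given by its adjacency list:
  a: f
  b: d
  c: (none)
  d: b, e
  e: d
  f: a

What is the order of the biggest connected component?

3

c is isolated — a component by itself.
Starting from a we can reach a, f. That is one component of size 2.
Starting from b we can reach b, d, e. That is one component of size 3.
The largest has 3 vertices.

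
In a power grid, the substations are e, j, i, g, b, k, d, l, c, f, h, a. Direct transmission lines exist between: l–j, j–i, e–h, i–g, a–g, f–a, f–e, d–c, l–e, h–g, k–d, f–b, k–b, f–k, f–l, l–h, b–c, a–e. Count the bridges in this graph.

0

The edges on the cycle f-k-d-c-b-f are not bridges since each lies on that cycle.
Every edge lies on some cycle, so there are no bridges.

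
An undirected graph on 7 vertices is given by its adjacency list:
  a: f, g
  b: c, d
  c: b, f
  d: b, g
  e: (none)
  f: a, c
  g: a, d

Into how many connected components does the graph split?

2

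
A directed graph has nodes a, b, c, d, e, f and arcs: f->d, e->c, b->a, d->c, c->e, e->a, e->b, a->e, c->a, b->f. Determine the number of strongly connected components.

1

{a, b, c, d, e, f} are all mutually reachable — one SCC of size 6.
That gives 1 strongly connected component.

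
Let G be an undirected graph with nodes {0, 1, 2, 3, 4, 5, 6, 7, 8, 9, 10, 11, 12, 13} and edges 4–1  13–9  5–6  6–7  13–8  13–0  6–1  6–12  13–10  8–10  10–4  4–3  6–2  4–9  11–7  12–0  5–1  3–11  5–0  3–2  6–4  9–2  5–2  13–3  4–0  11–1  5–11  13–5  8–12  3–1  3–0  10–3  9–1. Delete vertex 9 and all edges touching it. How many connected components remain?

With 9 gone, the remaining components are: {0, 1, 2, 3, 4, 5, 6, 7, 8, 10, 11, 12, 13}.
That is 1 component.

1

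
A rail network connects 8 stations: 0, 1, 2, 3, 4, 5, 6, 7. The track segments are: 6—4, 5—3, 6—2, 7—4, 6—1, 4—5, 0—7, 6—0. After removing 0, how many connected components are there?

1

With 0 gone, the remaining components are: {1, 2, 3, 4, 5, 6, 7}.
That is 1 component.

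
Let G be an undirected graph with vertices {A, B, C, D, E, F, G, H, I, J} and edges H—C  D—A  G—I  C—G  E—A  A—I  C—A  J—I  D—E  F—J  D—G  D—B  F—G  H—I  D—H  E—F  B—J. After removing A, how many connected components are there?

With A gone, the remaining components are: {B, C, D, E, F, G, H, I, J}.
That is 1 component.

1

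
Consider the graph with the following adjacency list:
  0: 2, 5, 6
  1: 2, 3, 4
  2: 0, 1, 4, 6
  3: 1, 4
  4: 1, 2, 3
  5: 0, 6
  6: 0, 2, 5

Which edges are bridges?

The edges on the cycle 2-4-3-1-2 are not bridges since each lies on that cycle.
Every edge lies on some cycle, so there are no bridges.

none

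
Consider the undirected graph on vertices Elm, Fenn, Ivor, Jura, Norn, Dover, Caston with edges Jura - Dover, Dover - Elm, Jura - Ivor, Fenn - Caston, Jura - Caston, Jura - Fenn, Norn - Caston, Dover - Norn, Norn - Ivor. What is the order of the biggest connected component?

Starting from Elm we can reach Elm, Fenn, Ivor, Jura, Norn, Dover, Caston. That is one component of size 7.
The largest has 7 vertices.

7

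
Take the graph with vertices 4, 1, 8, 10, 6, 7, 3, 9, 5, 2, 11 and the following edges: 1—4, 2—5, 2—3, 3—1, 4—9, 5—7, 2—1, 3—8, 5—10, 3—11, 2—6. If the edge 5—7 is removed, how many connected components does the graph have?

2

Before removal there is 1 component.
5—7 is a bridge — removing it separates 5's side from 7's side.
After removal: 2 components.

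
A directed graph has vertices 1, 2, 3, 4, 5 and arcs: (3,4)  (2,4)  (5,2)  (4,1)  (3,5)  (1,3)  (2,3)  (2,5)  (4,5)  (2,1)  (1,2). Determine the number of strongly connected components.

1

{1, 2, 3, 4, 5} are all mutually reachable — one SCC of size 5.
That gives 1 strongly connected component.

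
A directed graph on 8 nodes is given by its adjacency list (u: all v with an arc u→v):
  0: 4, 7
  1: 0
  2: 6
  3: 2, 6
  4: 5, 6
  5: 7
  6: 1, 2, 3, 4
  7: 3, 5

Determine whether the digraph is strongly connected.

Yes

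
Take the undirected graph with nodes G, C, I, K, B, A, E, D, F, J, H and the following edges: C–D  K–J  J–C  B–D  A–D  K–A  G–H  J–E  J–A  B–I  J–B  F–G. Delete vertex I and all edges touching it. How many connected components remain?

2

With I gone, the remaining components are: {F, G, H}; {A, B, C, D, E, J, K}.
That is 2 components.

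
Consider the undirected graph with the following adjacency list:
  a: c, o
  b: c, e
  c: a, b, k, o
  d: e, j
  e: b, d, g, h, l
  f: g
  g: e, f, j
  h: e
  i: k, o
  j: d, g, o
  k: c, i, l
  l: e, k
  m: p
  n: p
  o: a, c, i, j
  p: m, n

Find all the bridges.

The edges on the cycle c-k-l-e-g-j-o-c are not bridges since each lies on that cycle.
But removing m-p disconnects m from p; removing p-n disconnects p from n; removing f-g disconnects f from g; removing e-h disconnects e from h — these are bridges.

e-h, f-g, m-p, n-p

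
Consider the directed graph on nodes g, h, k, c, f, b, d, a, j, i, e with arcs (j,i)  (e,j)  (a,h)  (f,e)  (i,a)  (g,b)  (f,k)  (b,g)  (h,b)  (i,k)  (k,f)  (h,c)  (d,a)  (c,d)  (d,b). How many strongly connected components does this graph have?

{e, f, i, j, k} are all mutually reachable — one SCC of size 5.
{a, c, d, h} are all mutually reachable — one SCC of size 4.
{b, g} are all mutually reachable — one SCC of size 2.
That gives 3 strongly connected components.

3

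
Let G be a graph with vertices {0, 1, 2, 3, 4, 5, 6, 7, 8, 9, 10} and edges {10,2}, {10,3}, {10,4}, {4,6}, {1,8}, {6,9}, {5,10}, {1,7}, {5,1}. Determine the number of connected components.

0 is isolated — a component by itself.
Starting from 1 we can reach 1, 2, 3, 4, 5, 6, 7, 8, 9, 10. That is one component of size 10.
Total: 2 components.

2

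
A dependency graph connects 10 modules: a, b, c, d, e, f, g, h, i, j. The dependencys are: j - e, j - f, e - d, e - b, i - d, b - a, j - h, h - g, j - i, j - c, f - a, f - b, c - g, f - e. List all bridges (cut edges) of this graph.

The edges on the cycle j-c-g-h-j are not bridges since each lies on that cycle.
Every edge lies on some cycle, so there are no bridges.

none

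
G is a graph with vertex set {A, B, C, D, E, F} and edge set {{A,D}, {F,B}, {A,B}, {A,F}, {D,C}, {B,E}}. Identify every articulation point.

A, B, D

Removing A increases the component count from 1 to 2, so A is a cut vertex.
Removing B increases the component count from 1 to 2, so B is a cut vertex.
Removing D increases the component count from 1 to 2, so D is a cut vertex.
By contrast removing E leaves 1 component; it is not a cut vertex. No other vertex is a cut vertex either.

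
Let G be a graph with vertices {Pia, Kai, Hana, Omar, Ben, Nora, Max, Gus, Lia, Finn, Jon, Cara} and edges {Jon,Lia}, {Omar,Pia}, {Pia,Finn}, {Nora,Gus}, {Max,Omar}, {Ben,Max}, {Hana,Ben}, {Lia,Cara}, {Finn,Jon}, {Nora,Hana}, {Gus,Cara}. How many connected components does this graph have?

Kai is isolated — a component by itself.
Starting from Ben we can reach Ben, Gus, Jon, Lia, Max, Pia, Cara, Finn, Hana, Nora, Omar. That is one component of size 11.
Total: 2 components.

2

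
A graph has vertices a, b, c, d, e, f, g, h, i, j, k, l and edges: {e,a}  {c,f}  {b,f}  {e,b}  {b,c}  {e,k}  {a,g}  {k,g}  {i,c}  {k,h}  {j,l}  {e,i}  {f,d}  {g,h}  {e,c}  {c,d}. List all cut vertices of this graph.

e

Removing e increases the component count from 2 to 3, so e is a cut vertex.
By contrast removing j leaves 2 components; it is not a cut vertex. No other vertex is a cut vertex either.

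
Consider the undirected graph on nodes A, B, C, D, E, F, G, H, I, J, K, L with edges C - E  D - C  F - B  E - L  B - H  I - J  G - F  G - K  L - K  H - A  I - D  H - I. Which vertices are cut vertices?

H, I

Removing H increases the component count from 1 to 2, so H is a cut vertex.
Removing I increases the component count from 1 to 2, so I is a cut vertex.
By contrast removing G leaves 1 component; it is not a cut vertex. No other vertex is a cut vertex either.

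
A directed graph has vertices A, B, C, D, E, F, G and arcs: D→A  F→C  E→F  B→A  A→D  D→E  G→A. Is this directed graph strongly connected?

There is no directed path from G to B, so the graph is not strongly connected.

No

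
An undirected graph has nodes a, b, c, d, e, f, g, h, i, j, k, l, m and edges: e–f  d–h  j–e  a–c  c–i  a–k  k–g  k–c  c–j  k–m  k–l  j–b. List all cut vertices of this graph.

c, e, j, k

Removing c increases the component count from 2 to 4, so c is a cut vertex.
Removing e increases the component count from 2 to 3, so e is a cut vertex.
Removing j increases the component count from 2 to 4, so j is a cut vertex.
Likewise k is a cut vertex.
By contrast removing a leaves 2 components; it is not a cut vertex. No other vertex is a cut vertex either.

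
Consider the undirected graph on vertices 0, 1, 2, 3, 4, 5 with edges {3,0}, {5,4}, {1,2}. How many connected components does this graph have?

3

Starting from 4 we can reach 4, 5. That is one component of size 2.
Starting from 1 we can reach 1, 2. That is one component of size 2.
Starting from 0 we can reach 0, 3. That is one component of size 2.
Total: 3 components.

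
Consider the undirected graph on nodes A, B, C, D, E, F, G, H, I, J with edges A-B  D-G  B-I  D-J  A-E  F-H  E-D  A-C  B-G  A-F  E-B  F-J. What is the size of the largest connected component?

Starting from A we can reach A, B, C, D, E, F, G, H, I, J. That is one component of size 10.
The largest has 10 vertices.

10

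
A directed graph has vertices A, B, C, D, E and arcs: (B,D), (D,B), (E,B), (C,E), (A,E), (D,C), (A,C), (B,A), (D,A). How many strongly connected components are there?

{A, B, C, D, E} are all mutually reachable — one SCC of size 5.
That gives 1 strongly connected component.

1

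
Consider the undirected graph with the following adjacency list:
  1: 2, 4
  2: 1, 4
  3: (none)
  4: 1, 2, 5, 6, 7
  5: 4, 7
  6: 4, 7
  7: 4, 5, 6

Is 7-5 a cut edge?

After removing 7-5, the path 7-4-5 still connects them, so the edge is not a bridge.

No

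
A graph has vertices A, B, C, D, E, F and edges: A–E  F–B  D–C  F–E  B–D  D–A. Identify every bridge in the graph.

C-D

The edges on the cycle F-B-D-A-E-F are not bridges since each lies on that cycle.
But removing D–C disconnects D from C — this is a bridge.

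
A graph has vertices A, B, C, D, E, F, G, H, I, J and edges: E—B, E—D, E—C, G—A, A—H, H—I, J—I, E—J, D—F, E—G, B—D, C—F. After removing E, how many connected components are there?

With E gone, the remaining components are: {B, C, D, F}; {A, G, H, I, J}.
That is 2 components.

2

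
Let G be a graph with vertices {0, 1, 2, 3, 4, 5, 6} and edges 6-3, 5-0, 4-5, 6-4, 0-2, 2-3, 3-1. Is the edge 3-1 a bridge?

Removing 3-1 leaves no path between 3 and 1: the component count goes from 1 to 2. So it is a bridge.

Yes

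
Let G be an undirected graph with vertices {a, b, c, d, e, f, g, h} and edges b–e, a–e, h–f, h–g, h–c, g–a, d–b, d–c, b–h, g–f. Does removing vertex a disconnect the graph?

No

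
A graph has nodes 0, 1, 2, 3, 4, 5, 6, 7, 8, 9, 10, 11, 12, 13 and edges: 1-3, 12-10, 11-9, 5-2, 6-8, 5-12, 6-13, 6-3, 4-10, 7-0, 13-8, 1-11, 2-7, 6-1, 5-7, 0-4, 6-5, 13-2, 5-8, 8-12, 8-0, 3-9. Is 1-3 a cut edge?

No

After removing 1-3, the path 1-6-3 still connects them, so the edge is not a bridge.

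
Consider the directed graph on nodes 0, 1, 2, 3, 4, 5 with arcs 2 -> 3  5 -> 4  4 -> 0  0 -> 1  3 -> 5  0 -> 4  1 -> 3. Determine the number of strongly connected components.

2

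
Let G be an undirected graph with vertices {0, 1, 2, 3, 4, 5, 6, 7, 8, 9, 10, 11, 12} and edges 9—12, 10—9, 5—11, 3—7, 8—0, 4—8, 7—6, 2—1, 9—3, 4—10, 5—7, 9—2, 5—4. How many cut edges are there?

7

The edges on the cycle 5-4-10-9-3-7-5 are not bridges since each lies on that cycle.
But removing 12—9 disconnects 12 from 9; removing 2—1 disconnects 2 from 1; removing 4—8 disconnects 4 from 8; removing 0—8 disconnects 0 from 8 — these are bridges.
In total 7 edges are bridges.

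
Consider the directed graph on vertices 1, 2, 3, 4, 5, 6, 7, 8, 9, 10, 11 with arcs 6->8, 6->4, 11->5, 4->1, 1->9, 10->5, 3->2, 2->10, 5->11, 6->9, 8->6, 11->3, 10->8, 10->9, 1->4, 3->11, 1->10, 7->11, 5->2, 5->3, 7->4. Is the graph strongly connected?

There is no directed path from 10 to 7, so the graph is not strongly connected.

No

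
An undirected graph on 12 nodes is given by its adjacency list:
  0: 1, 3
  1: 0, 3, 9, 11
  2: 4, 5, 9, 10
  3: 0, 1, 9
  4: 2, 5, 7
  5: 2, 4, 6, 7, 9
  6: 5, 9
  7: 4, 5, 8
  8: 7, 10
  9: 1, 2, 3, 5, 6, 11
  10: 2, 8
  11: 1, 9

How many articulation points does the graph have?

Removing 9 increases the component count from 1 to 2, so 9 is a cut vertex.
By contrast removing 5 leaves 1 component; it is not a cut vertex. No other vertex is a cut vertex either.

1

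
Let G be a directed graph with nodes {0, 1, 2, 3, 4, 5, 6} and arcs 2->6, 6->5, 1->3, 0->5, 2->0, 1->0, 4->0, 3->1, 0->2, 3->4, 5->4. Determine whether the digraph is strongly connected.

No

There is no directed path from 5 to 1, so the graph is not strongly connected.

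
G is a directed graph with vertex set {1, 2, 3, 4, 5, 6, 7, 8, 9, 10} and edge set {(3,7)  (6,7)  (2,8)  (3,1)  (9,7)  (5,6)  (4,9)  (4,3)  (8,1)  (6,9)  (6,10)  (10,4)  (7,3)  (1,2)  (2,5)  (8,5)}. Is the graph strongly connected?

From 8 we can reach every vertex (1, 2, 3, 4, 5, 6, 7, 8, 9, 10), and every vertex can reach 8 (1, 2, 3, 4, 5, 6, 7, 8, 9, 10). So the whole graph is one strongly connected component.

Yes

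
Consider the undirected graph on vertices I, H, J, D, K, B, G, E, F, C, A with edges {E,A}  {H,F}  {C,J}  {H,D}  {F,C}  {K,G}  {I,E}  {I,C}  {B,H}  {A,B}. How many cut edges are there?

The edges on the cycle I-E-A-B-H-F-C-I are not bridges since each lies on that cycle.
But removing C—J disconnects C from J; removing K—G disconnects K from G; removing D—H disconnects D from H — these are bridges.
That makes 3 bridges.

3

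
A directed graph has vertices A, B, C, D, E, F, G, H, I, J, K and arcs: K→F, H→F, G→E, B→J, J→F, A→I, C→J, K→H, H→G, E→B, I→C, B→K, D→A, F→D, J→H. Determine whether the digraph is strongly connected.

Yes

From C we can reach every vertex (A, B, C, D, E, F, G, H, I, J, K), and every vertex can reach C (A, B, C, D, E, F, G, H, I, J, K). So the whole graph is one strongly connected component.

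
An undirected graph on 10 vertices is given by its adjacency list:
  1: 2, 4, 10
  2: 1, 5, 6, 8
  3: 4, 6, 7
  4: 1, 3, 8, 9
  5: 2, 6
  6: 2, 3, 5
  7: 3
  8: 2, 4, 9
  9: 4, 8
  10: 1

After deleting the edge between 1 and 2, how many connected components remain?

1

1 and 2 are still connected via 1-4-8-2, so the component count stays at 1.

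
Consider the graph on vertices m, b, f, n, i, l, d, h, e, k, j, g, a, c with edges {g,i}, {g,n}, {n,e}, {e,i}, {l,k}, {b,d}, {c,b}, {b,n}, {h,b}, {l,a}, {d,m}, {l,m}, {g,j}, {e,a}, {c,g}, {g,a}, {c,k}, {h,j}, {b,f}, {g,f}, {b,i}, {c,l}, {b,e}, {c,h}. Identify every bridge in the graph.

none

The edges on the cycle c-l-k-c are not bridges since each lies on that cycle.
Every edge lies on some cycle, so there are no bridges.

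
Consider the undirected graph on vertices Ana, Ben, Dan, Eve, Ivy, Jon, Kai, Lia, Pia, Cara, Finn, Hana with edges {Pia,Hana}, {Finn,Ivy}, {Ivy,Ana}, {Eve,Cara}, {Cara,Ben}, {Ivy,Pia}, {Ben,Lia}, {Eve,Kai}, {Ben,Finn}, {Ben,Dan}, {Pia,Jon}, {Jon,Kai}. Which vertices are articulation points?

Ben, Ivy, Pia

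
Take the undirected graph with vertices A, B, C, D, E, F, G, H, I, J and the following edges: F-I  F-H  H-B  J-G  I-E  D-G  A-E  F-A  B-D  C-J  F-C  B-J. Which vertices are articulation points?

F

Removing F increases the component count from 1 to 2, so F is a cut vertex.
By contrast removing J leaves 1 component; it is not a cut vertex. No other vertex is a cut vertex either.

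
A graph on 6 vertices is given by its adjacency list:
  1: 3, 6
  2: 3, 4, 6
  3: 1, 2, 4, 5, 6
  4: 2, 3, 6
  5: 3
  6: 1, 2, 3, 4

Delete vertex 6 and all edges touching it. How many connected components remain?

With 6 gone, the remaining components are: {1, 2, 3, 4, 5}.
That is 1 component.

1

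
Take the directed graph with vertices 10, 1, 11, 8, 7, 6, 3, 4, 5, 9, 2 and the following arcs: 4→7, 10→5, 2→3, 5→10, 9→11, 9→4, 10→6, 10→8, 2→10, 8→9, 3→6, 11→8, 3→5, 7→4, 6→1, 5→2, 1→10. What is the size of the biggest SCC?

{1, 2, 3, 5, 6, 10} are all mutually reachable — one SCC of size 6.
{8, 9, 11} are all mutually reachable — one SCC of size 3.
{4, 7} are all mutually reachable — one SCC of size 2.
The largest has 6 vertices.

6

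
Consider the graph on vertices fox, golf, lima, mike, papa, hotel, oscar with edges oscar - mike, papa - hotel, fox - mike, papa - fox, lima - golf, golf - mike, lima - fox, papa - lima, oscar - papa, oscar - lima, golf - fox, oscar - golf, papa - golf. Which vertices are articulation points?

papa

Removing papa increases the component count from 1 to 2, so papa is a cut vertex.
By contrast removing oscar leaves 1 component; it is not a cut vertex. No other vertex is a cut vertex either.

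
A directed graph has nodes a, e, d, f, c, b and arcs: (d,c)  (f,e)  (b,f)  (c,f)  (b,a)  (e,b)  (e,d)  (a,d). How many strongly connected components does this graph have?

1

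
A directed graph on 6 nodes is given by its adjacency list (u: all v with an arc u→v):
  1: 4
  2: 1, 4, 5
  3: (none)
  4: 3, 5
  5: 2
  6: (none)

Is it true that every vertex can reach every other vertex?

There is no directed path from 1 to 6, so the graph is not strongly connected.

No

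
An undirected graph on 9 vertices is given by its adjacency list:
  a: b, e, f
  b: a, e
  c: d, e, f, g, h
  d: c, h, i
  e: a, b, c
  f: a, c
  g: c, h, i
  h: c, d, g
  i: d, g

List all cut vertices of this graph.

Removing c increases the component count from 1 to 2, so c is a cut vertex.
By contrast removing f leaves 1 component; it is not a cut vertex. No other vertex is a cut vertex either.

c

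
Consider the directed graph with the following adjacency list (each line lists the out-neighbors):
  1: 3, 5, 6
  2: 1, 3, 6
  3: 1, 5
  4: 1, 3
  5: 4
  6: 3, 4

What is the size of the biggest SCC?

5

{1, 3, 4, 5, 6} are all mutually reachable — one SCC of size 5.
{2} is an SCC by itself.
The largest has 5 vertices.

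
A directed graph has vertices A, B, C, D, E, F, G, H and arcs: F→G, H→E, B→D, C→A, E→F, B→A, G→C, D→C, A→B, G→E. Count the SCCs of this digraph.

{A, B, C, D} are all mutually reachable — one SCC of size 4.
{E, F, G} are all mutually reachable — one SCC of size 3.
{H} is an SCC by itself.
That gives 3 strongly connected components.

3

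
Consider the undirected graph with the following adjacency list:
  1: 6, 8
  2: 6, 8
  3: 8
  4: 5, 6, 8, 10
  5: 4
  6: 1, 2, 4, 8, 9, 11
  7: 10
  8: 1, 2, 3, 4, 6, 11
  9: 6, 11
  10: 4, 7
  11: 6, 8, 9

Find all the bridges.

The edges on the cycle 8-2-6-1-8 are not bridges since each lies on that cycle.
But removing 5-4 disconnects 5 from 4; removing 10-7 disconnects 10 from 7; removing 10-4 disconnects 10 from 4; removing 3-8 disconnects 3 from 8 — these are bridges.

10-4, 10-7, 3-8, 4-5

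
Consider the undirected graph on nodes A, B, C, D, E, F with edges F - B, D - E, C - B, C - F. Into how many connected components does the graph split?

A is isolated — a component by itself.
Starting from D we can reach D, E. That is one component of size 2.
Starting from B we can reach B, C, F. That is one component of size 3.
Total: 3 components.

3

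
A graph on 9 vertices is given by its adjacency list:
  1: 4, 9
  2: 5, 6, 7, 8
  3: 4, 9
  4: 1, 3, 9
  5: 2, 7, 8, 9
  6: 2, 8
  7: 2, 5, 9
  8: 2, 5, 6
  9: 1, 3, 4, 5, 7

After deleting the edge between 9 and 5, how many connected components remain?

9 and 5 are still connected via 9-7-5, so the component count stays at 1.

1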